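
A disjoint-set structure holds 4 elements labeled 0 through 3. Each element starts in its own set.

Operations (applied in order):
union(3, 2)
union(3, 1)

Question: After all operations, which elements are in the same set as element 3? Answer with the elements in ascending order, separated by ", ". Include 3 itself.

Step 1: union(3, 2) -> merged; set of 3 now {2, 3}
Step 2: union(3, 1) -> merged; set of 3 now {1, 2, 3}
Component of 3: {1, 2, 3}

Answer: 1, 2, 3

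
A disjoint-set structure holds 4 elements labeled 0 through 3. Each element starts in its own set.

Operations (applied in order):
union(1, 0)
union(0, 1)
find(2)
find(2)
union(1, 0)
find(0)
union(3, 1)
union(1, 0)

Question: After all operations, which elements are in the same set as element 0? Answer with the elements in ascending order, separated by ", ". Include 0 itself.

Step 1: union(1, 0) -> merged; set of 1 now {0, 1}
Step 2: union(0, 1) -> already same set; set of 0 now {0, 1}
Step 3: find(2) -> no change; set of 2 is {2}
Step 4: find(2) -> no change; set of 2 is {2}
Step 5: union(1, 0) -> already same set; set of 1 now {0, 1}
Step 6: find(0) -> no change; set of 0 is {0, 1}
Step 7: union(3, 1) -> merged; set of 3 now {0, 1, 3}
Step 8: union(1, 0) -> already same set; set of 1 now {0, 1, 3}
Component of 0: {0, 1, 3}

Answer: 0, 1, 3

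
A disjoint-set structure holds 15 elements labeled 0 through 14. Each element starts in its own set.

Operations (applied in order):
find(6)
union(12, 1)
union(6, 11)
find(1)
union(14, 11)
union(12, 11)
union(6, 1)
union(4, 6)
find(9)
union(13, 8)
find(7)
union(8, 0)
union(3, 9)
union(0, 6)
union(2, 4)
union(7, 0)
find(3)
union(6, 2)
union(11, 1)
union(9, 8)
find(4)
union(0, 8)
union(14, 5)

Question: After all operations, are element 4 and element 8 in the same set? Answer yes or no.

Step 1: find(6) -> no change; set of 6 is {6}
Step 2: union(12, 1) -> merged; set of 12 now {1, 12}
Step 3: union(6, 11) -> merged; set of 6 now {6, 11}
Step 4: find(1) -> no change; set of 1 is {1, 12}
Step 5: union(14, 11) -> merged; set of 14 now {6, 11, 14}
Step 6: union(12, 11) -> merged; set of 12 now {1, 6, 11, 12, 14}
Step 7: union(6, 1) -> already same set; set of 6 now {1, 6, 11, 12, 14}
Step 8: union(4, 6) -> merged; set of 4 now {1, 4, 6, 11, 12, 14}
Step 9: find(9) -> no change; set of 9 is {9}
Step 10: union(13, 8) -> merged; set of 13 now {8, 13}
Step 11: find(7) -> no change; set of 7 is {7}
Step 12: union(8, 0) -> merged; set of 8 now {0, 8, 13}
Step 13: union(3, 9) -> merged; set of 3 now {3, 9}
Step 14: union(0, 6) -> merged; set of 0 now {0, 1, 4, 6, 8, 11, 12, 13, 14}
Step 15: union(2, 4) -> merged; set of 2 now {0, 1, 2, 4, 6, 8, 11, 12, 13, 14}
Step 16: union(7, 0) -> merged; set of 7 now {0, 1, 2, 4, 6, 7, 8, 11, 12, 13, 14}
Step 17: find(3) -> no change; set of 3 is {3, 9}
Step 18: union(6, 2) -> already same set; set of 6 now {0, 1, 2, 4, 6, 7, 8, 11, 12, 13, 14}
Step 19: union(11, 1) -> already same set; set of 11 now {0, 1, 2, 4, 6, 7, 8, 11, 12, 13, 14}
Step 20: union(9, 8) -> merged; set of 9 now {0, 1, 2, 3, 4, 6, 7, 8, 9, 11, 12, 13, 14}
Step 21: find(4) -> no change; set of 4 is {0, 1, 2, 3, 4, 6, 7, 8, 9, 11, 12, 13, 14}
Step 22: union(0, 8) -> already same set; set of 0 now {0, 1, 2, 3, 4, 6, 7, 8, 9, 11, 12, 13, 14}
Step 23: union(14, 5) -> merged; set of 14 now {0, 1, 2, 3, 4, 5, 6, 7, 8, 9, 11, 12, 13, 14}
Set of 4: {0, 1, 2, 3, 4, 5, 6, 7, 8, 9, 11, 12, 13, 14}; 8 is a member.

Answer: yes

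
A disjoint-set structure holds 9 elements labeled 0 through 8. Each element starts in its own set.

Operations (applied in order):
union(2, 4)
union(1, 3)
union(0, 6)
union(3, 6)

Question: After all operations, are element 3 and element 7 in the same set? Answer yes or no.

Step 1: union(2, 4) -> merged; set of 2 now {2, 4}
Step 2: union(1, 3) -> merged; set of 1 now {1, 3}
Step 3: union(0, 6) -> merged; set of 0 now {0, 6}
Step 4: union(3, 6) -> merged; set of 3 now {0, 1, 3, 6}
Set of 3: {0, 1, 3, 6}; 7 is not a member.

Answer: no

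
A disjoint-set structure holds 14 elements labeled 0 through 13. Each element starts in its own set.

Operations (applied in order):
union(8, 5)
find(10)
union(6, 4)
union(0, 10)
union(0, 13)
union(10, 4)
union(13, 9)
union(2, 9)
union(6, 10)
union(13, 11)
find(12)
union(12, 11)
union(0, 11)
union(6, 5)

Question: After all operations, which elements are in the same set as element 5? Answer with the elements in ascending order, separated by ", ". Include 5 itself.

Step 1: union(8, 5) -> merged; set of 8 now {5, 8}
Step 2: find(10) -> no change; set of 10 is {10}
Step 3: union(6, 4) -> merged; set of 6 now {4, 6}
Step 4: union(0, 10) -> merged; set of 0 now {0, 10}
Step 5: union(0, 13) -> merged; set of 0 now {0, 10, 13}
Step 6: union(10, 4) -> merged; set of 10 now {0, 4, 6, 10, 13}
Step 7: union(13, 9) -> merged; set of 13 now {0, 4, 6, 9, 10, 13}
Step 8: union(2, 9) -> merged; set of 2 now {0, 2, 4, 6, 9, 10, 13}
Step 9: union(6, 10) -> already same set; set of 6 now {0, 2, 4, 6, 9, 10, 13}
Step 10: union(13, 11) -> merged; set of 13 now {0, 2, 4, 6, 9, 10, 11, 13}
Step 11: find(12) -> no change; set of 12 is {12}
Step 12: union(12, 11) -> merged; set of 12 now {0, 2, 4, 6, 9, 10, 11, 12, 13}
Step 13: union(0, 11) -> already same set; set of 0 now {0, 2, 4, 6, 9, 10, 11, 12, 13}
Step 14: union(6, 5) -> merged; set of 6 now {0, 2, 4, 5, 6, 8, 9, 10, 11, 12, 13}
Component of 5: {0, 2, 4, 5, 6, 8, 9, 10, 11, 12, 13}

Answer: 0, 2, 4, 5, 6, 8, 9, 10, 11, 12, 13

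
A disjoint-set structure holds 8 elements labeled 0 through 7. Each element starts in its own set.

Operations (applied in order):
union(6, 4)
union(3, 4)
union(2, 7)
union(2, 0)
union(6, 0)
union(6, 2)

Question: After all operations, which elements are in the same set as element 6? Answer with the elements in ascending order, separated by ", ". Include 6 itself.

Step 1: union(6, 4) -> merged; set of 6 now {4, 6}
Step 2: union(3, 4) -> merged; set of 3 now {3, 4, 6}
Step 3: union(2, 7) -> merged; set of 2 now {2, 7}
Step 4: union(2, 0) -> merged; set of 2 now {0, 2, 7}
Step 5: union(6, 0) -> merged; set of 6 now {0, 2, 3, 4, 6, 7}
Step 6: union(6, 2) -> already same set; set of 6 now {0, 2, 3, 4, 6, 7}
Component of 6: {0, 2, 3, 4, 6, 7}

Answer: 0, 2, 3, 4, 6, 7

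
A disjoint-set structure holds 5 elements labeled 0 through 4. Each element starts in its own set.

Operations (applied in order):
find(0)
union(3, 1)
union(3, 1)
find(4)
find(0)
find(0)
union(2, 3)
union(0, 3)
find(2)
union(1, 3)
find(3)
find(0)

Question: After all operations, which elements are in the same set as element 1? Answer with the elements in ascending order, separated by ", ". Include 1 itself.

Step 1: find(0) -> no change; set of 0 is {0}
Step 2: union(3, 1) -> merged; set of 3 now {1, 3}
Step 3: union(3, 1) -> already same set; set of 3 now {1, 3}
Step 4: find(4) -> no change; set of 4 is {4}
Step 5: find(0) -> no change; set of 0 is {0}
Step 6: find(0) -> no change; set of 0 is {0}
Step 7: union(2, 3) -> merged; set of 2 now {1, 2, 3}
Step 8: union(0, 3) -> merged; set of 0 now {0, 1, 2, 3}
Step 9: find(2) -> no change; set of 2 is {0, 1, 2, 3}
Step 10: union(1, 3) -> already same set; set of 1 now {0, 1, 2, 3}
Step 11: find(3) -> no change; set of 3 is {0, 1, 2, 3}
Step 12: find(0) -> no change; set of 0 is {0, 1, 2, 3}
Component of 1: {0, 1, 2, 3}

Answer: 0, 1, 2, 3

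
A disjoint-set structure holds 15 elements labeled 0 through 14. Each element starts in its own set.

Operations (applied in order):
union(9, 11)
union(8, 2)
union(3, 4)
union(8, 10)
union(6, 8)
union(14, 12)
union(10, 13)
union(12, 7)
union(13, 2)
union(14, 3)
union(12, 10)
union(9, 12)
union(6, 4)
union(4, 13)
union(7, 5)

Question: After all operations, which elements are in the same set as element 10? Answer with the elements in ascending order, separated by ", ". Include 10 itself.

Answer: 2, 3, 4, 5, 6, 7, 8, 9, 10, 11, 12, 13, 14

Derivation:
Step 1: union(9, 11) -> merged; set of 9 now {9, 11}
Step 2: union(8, 2) -> merged; set of 8 now {2, 8}
Step 3: union(3, 4) -> merged; set of 3 now {3, 4}
Step 4: union(8, 10) -> merged; set of 8 now {2, 8, 10}
Step 5: union(6, 8) -> merged; set of 6 now {2, 6, 8, 10}
Step 6: union(14, 12) -> merged; set of 14 now {12, 14}
Step 7: union(10, 13) -> merged; set of 10 now {2, 6, 8, 10, 13}
Step 8: union(12, 7) -> merged; set of 12 now {7, 12, 14}
Step 9: union(13, 2) -> already same set; set of 13 now {2, 6, 8, 10, 13}
Step 10: union(14, 3) -> merged; set of 14 now {3, 4, 7, 12, 14}
Step 11: union(12, 10) -> merged; set of 12 now {2, 3, 4, 6, 7, 8, 10, 12, 13, 14}
Step 12: union(9, 12) -> merged; set of 9 now {2, 3, 4, 6, 7, 8, 9, 10, 11, 12, 13, 14}
Step 13: union(6, 4) -> already same set; set of 6 now {2, 3, 4, 6, 7, 8, 9, 10, 11, 12, 13, 14}
Step 14: union(4, 13) -> already same set; set of 4 now {2, 3, 4, 6, 7, 8, 9, 10, 11, 12, 13, 14}
Step 15: union(7, 5) -> merged; set of 7 now {2, 3, 4, 5, 6, 7, 8, 9, 10, 11, 12, 13, 14}
Component of 10: {2, 3, 4, 5, 6, 7, 8, 9, 10, 11, 12, 13, 14}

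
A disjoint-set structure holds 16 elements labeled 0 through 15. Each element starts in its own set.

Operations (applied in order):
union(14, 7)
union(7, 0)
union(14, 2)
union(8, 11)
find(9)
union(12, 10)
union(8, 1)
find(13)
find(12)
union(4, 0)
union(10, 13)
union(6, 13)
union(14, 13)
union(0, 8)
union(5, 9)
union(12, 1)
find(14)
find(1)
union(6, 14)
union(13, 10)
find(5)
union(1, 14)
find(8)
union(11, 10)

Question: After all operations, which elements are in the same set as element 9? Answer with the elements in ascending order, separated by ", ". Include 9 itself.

Answer: 5, 9

Derivation:
Step 1: union(14, 7) -> merged; set of 14 now {7, 14}
Step 2: union(7, 0) -> merged; set of 7 now {0, 7, 14}
Step 3: union(14, 2) -> merged; set of 14 now {0, 2, 7, 14}
Step 4: union(8, 11) -> merged; set of 8 now {8, 11}
Step 5: find(9) -> no change; set of 9 is {9}
Step 6: union(12, 10) -> merged; set of 12 now {10, 12}
Step 7: union(8, 1) -> merged; set of 8 now {1, 8, 11}
Step 8: find(13) -> no change; set of 13 is {13}
Step 9: find(12) -> no change; set of 12 is {10, 12}
Step 10: union(4, 0) -> merged; set of 4 now {0, 2, 4, 7, 14}
Step 11: union(10, 13) -> merged; set of 10 now {10, 12, 13}
Step 12: union(6, 13) -> merged; set of 6 now {6, 10, 12, 13}
Step 13: union(14, 13) -> merged; set of 14 now {0, 2, 4, 6, 7, 10, 12, 13, 14}
Step 14: union(0, 8) -> merged; set of 0 now {0, 1, 2, 4, 6, 7, 8, 10, 11, 12, 13, 14}
Step 15: union(5, 9) -> merged; set of 5 now {5, 9}
Step 16: union(12, 1) -> already same set; set of 12 now {0, 1, 2, 4, 6, 7, 8, 10, 11, 12, 13, 14}
Step 17: find(14) -> no change; set of 14 is {0, 1, 2, 4, 6, 7, 8, 10, 11, 12, 13, 14}
Step 18: find(1) -> no change; set of 1 is {0, 1, 2, 4, 6, 7, 8, 10, 11, 12, 13, 14}
Step 19: union(6, 14) -> already same set; set of 6 now {0, 1, 2, 4, 6, 7, 8, 10, 11, 12, 13, 14}
Step 20: union(13, 10) -> already same set; set of 13 now {0, 1, 2, 4, 6, 7, 8, 10, 11, 12, 13, 14}
Step 21: find(5) -> no change; set of 5 is {5, 9}
Step 22: union(1, 14) -> already same set; set of 1 now {0, 1, 2, 4, 6, 7, 8, 10, 11, 12, 13, 14}
Step 23: find(8) -> no change; set of 8 is {0, 1, 2, 4, 6, 7, 8, 10, 11, 12, 13, 14}
Step 24: union(11, 10) -> already same set; set of 11 now {0, 1, 2, 4, 6, 7, 8, 10, 11, 12, 13, 14}
Component of 9: {5, 9}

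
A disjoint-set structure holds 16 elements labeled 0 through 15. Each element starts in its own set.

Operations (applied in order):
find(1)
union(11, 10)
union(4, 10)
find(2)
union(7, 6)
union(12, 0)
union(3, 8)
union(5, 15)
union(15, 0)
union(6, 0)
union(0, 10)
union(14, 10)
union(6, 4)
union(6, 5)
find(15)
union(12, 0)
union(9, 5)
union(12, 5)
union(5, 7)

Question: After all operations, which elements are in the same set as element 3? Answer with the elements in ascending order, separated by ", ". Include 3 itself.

Answer: 3, 8

Derivation:
Step 1: find(1) -> no change; set of 1 is {1}
Step 2: union(11, 10) -> merged; set of 11 now {10, 11}
Step 3: union(4, 10) -> merged; set of 4 now {4, 10, 11}
Step 4: find(2) -> no change; set of 2 is {2}
Step 5: union(7, 6) -> merged; set of 7 now {6, 7}
Step 6: union(12, 0) -> merged; set of 12 now {0, 12}
Step 7: union(3, 8) -> merged; set of 3 now {3, 8}
Step 8: union(5, 15) -> merged; set of 5 now {5, 15}
Step 9: union(15, 0) -> merged; set of 15 now {0, 5, 12, 15}
Step 10: union(6, 0) -> merged; set of 6 now {0, 5, 6, 7, 12, 15}
Step 11: union(0, 10) -> merged; set of 0 now {0, 4, 5, 6, 7, 10, 11, 12, 15}
Step 12: union(14, 10) -> merged; set of 14 now {0, 4, 5, 6, 7, 10, 11, 12, 14, 15}
Step 13: union(6, 4) -> already same set; set of 6 now {0, 4, 5, 6, 7, 10, 11, 12, 14, 15}
Step 14: union(6, 5) -> already same set; set of 6 now {0, 4, 5, 6, 7, 10, 11, 12, 14, 15}
Step 15: find(15) -> no change; set of 15 is {0, 4, 5, 6, 7, 10, 11, 12, 14, 15}
Step 16: union(12, 0) -> already same set; set of 12 now {0, 4, 5, 6, 7, 10, 11, 12, 14, 15}
Step 17: union(9, 5) -> merged; set of 9 now {0, 4, 5, 6, 7, 9, 10, 11, 12, 14, 15}
Step 18: union(12, 5) -> already same set; set of 12 now {0, 4, 5, 6, 7, 9, 10, 11, 12, 14, 15}
Step 19: union(5, 7) -> already same set; set of 5 now {0, 4, 5, 6, 7, 9, 10, 11, 12, 14, 15}
Component of 3: {3, 8}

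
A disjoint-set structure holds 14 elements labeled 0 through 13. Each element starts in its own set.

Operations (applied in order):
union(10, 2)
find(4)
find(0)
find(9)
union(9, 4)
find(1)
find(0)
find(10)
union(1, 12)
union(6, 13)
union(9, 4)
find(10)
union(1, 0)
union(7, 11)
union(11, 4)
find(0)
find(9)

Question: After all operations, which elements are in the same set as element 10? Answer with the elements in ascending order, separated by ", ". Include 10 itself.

Answer: 2, 10

Derivation:
Step 1: union(10, 2) -> merged; set of 10 now {2, 10}
Step 2: find(4) -> no change; set of 4 is {4}
Step 3: find(0) -> no change; set of 0 is {0}
Step 4: find(9) -> no change; set of 9 is {9}
Step 5: union(9, 4) -> merged; set of 9 now {4, 9}
Step 6: find(1) -> no change; set of 1 is {1}
Step 7: find(0) -> no change; set of 0 is {0}
Step 8: find(10) -> no change; set of 10 is {2, 10}
Step 9: union(1, 12) -> merged; set of 1 now {1, 12}
Step 10: union(6, 13) -> merged; set of 6 now {6, 13}
Step 11: union(9, 4) -> already same set; set of 9 now {4, 9}
Step 12: find(10) -> no change; set of 10 is {2, 10}
Step 13: union(1, 0) -> merged; set of 1 now {0, 1, 12}
Step 14: union(7, 11) -> merged; set of 7 now {7, 11}
Step 15: union(11, 4) -> merged; set of 11 now {4, 7, 9, 11}
Step 16: find(0) -> no change; set of 0 is {0, 1, 12}
Step 17: find(9) -> no change; set of 9 is {4, 7, 9, 11}
Component of 10: {2, 10}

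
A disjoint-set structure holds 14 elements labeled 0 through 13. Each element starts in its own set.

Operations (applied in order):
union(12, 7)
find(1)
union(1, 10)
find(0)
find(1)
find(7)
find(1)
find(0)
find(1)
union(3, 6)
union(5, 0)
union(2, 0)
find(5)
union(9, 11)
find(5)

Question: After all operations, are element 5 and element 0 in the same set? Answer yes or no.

Step 1: union(12, 7) -> merged; set of 12 now {7, 12}
Step 2: find(1) -> no change; set of 1 is {1}
Step 3: union(1, 10) -> merged; set of 1 now {1, 10}
Step 4: find(0) -> no change; set of 0 is {0}
Step 5: find(1) -> no change; set of 1 is {1, 10}
Step 6: find(7) -> no change; set of 7 is {7, 12}
Step 7: find(1) -> no change; set of 1 is {1, 10}
Step 8: find(0) -> no change; set of 0 is {0}
Step 9: find(1) -> no change; set of 1 is {1, 10}
Step 10: union(3, 6) -> merged; set of 3 now {3, 6}
Step 11: union(5, 0) -> merged; set of 5 now {0, 5}
Step 12: union(2, 0) -> merged; set of 2 now {0, 2, 5}
Step 13: find(5) -> no change; set of 5 is {0, 2, 5}
Step 14: union(9, 11) -> merged; set of 9 now {9, 11}
Step 15: find(5) -> no change; set of 5 is {0, 2, 5}
Set of 5: {0, 2, 5}; 0 is a member.

Answer: yes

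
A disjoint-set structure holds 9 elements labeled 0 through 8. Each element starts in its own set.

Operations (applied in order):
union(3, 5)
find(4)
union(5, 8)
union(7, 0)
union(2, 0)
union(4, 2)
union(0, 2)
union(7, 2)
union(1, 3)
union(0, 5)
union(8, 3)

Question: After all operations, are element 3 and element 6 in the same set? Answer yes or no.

Answer: no

Derivation:
Step 1: union(3, 5) -> merged; set of 3 now {3, 5}
Step 2: find(4) -> no change; set of 4 is {4}
Step 3: union(5, 8) -> merged; set of 5 now {3, 5, 8}
Step 4: union(7, 0) -> merged; set of 7 now {0, 7}
Step 5: union(2, 0) -> merged; set of 2 now {0, 2, 7}
Step 6: union(4, 2) -> merged; set of 4 now {0, 2, 4, 7}
Step 7: union(0, 2) -> already same set; set of 0 now {0, 2, 4, 7}
Step 8: union(7, 2) -> already same set; set of 7 now {0, 2, 4, 7}
Step 9: union(1, 3) -> merged; set of 1 now {1, 3, 5, 8}
Step 10: union(0, 5) -> merged; set of 0 now {0, 1, 2, 3, 4, 5, 7, 8}
Step 11: union(8, 3) -> already same set; set of 8 now {0, 1, 2, 3, 4, 5, 7, 8}
Set of 3: {0, 1, 2, 3, 4, 5, 7, 8}; 6 is not a member.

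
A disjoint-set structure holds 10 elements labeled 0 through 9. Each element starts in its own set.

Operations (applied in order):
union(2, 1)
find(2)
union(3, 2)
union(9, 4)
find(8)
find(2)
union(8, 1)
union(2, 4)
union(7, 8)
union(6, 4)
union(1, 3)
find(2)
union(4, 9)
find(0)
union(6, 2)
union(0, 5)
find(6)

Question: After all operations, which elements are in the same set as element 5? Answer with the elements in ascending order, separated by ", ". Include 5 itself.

Step 1: union(2, 1) -> merged; set of 2 now {1, 2}
Step 2: find(2) -> no change; set of 2 is {1, 2}
Step 3: union(3, 2) -> merged; set of 3 now {1, 2, 3}
Step 4: union(9, 4) -> merged; set of 9 now {4, 9}
Step 5: find(8) -> no change; set of 8 is {8}
Step 6: find(2) -> no change; set of 2 is {1, 2, 3}
Step 7: union(8, 1) -> merged; set of 8 now {1, 2, 3, 8}
Step 8: union(2, 4) -> merged; set of 2 now {1, 2, 3, 4, 8, 9}
Step 9: union(7, 8) -> merged; set of 7 now {1, 2, 3, 4, 7, 8, 9}
Step 10: union(6, 4) -> merged; set of 6 now {1, 2, 3, 4, 6, 7, 8, 9}
Step 11: union(1, 3) -> already same set; set of 1 now {1, 2, 3, 4, 6, 7, 8, 9}
Step 12: find(2) -> no change; set of 2 is {1, 2, 3, 4, 6, 7, 8, 9}
Step 13: union(4, 9) -> already same set; set of 4 now {1, 2, 3, 4, 6, 7, 8, 9}
Step 14: find(0) -> no change; set of 0 is {0}
Step 15: union(6, 2) -> already same set; set of 6 now {1, 2, 3, 4, 6, 7, 8, 9}
Step 16: union(0, 5) -> merged; set of 0 now {0, 5}
Step 17: find(6) -> no change; set of 6 is {1, 2, 3, 4, 6, 7, 8, 9}
Component of 5: {0, 5}

Answer: 0, 5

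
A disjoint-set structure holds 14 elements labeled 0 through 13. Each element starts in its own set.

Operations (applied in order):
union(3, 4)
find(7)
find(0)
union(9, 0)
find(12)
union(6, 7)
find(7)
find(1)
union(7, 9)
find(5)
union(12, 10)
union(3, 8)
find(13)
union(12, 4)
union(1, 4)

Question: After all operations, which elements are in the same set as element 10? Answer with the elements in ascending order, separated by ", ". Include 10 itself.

Step 1: union(3, 4) -> merged; set of 3 now {3, 4}
Step 2: find(7) -> no change; set of 7 is {7}
Step 3: find(0) -> no change; set of 0 is {0}
Step 4: union(9, 0) -> merged; set of 9 now {0, 9}
Step 5: find(12) -> no change; set of 12 is {12}
Step 6: union(6, 7) -> merged; set of 6 now {6, 7}
Step 7: find(7) -> no change; set of 7 is {6, 7}
Step 8: find(1) -> no change; set of 1 is {1}
Step 9: union(7, 9) -> merged; set of 7 now {0, 6, 7, 9}
Step 10: find(5) -> no change; set of 5 is {5}
Step 11: union(12, 10) -> merged; set of 12 now {10, 12}
Step 12: union(3, 8) -> merged; set of 3 now {3, 4, 8}
Step 13: find(13) -> no change; set of 13 is {13}
Step 14: union(12, 4) -> merged; set of 12 now {3, 4, 8, 10, 12}
Step 15: union(1, 4) -> merged; set of 1 now {1, 3, 4, 8, 10, 12}
Component of 10: {1, 3, 4, 8, 10, 12}

Answer: 1, 3, 4, 8, 10, 12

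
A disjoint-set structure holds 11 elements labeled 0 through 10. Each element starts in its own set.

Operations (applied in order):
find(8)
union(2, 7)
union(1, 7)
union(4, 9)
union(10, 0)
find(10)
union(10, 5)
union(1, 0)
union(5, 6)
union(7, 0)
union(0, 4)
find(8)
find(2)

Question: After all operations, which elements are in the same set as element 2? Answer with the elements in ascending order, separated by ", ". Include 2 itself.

Step 1: find(8) -> no change; set of 8 is {8}
Step 2: union(2, 7) -> merged; set of 2 now {2, 7}
Step 3: union(1, 7) -> merged; set of 1 now {1, 2, 7}
Step 4: union(4, 9) -> merged; set of 4 now {4, 9}
Step 5: union(10, 0) -> merged; set of 10 now {0, 10}
Step 6: find(10) -> no change; set of 10 is {0, 10}
Step 7: union(10, 5) -> merged; set of 10 now {0, 5, 10}
Step 8: union(1, 0) -> merged; set of 1 now {0, 1, 2, 5, 7, 10}
Step 9: union(5, 6) -> merged; set of 5 now {0, 1, 2, 5, 6, 7, 10}
Step 10: union(7, 0) -> already same set; set of 7 now {0, 1, 2, 5, 6, 7, 10}
Step 11: union(0, 4) -> merged; set of 0 now {0, 1, 2, 4, 5, 6, 7, 9, 10}
Step 12: find(8) -> no change; set of 8 is {8}
Step 13: find(2) -> no change; set of 2 is {0, 1, 2, 4, 5, 6, 7, 9, 10}
Component of 2: {0, 1, 2, 4, 5, 6, 7, 9, 10}

Answer: 0, 1, 2, 4, 5, 6, 7, 9, 10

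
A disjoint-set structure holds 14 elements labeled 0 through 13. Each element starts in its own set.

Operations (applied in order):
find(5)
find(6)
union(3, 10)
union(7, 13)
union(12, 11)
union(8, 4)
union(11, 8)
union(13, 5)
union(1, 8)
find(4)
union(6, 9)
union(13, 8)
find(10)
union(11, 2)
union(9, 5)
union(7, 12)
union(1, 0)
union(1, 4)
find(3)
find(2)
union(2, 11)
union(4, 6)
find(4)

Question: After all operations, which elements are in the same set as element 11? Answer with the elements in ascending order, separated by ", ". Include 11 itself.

Answer: 0, 1, 2, 4, 5, 6, 7, 8, 9, 11, 12, 13

Derivation:
Step 1: find(5) -> no change; set of 5 is {5}
Step 2: find(6) -> no change; set of 6 is {6}
Step 3: union(3, 10) -> merged; set of 3 now {3, 10}
Step 4: union(7, 13) -> merged; set of 7 now {7, 13}
Step 5: union(12, 11) -> merged; set of 12 now {11, 12}
Step 6: union(8, 4) -> merged; set of 8 now {4, 8}
Step 7: union(11, 8) -> merged; set of 11 now {4, 8, 11, 12}
Step 8: union(13, 5) -> merged; set of 13 now {5, 7, 13}
Step 9: union(1, 8) -> merged; set of 1 now {1, 4, 8, 11, 12}
Step 10: find(4) -> no change; set of 4 is {1, 4, 8, 11, 12}
Step 11: union(6, 9) -> merged; set of 6 now {6, 9}
Step 12: union(13, 8) -> merged; set of 13 now {1, 4, 5, 7, 8, 11, 12, 13}
Step 13: find(10) -> no change; set of 10 is {3, 10}
Step 14: union(11, 2) -> merged; set of 11 now {1, 2, 4, 5, 7, 8, 11, 12, 13}
Step 15: union(9, 5) -> merged; set of 9 now {1, 2, 4, 5, 6, 7, 8, 9, 11, 12, 13}
Step 16: union(7, 12) -> already same set; set of 7 now {1, 2, 4, 5, 6, 7, 8, 9, 11, 12, 13}
Step 17: union(1, 0) -> merged; set of 1 now {0, 1, 2, 4, 5, 6, 7, 8, 9, 11, 12, 13}
Step 18: union(1, 4) -> already same set; set of 1 now {0, 1, 2, 4, 5, 6, 7, 8, 9, 11, 12, 13}
Step 19: find(3) -> no change; set of 3 is {3, 10}
Step 20: find(2) -> no change; set of 2 is {0, 1, 2, 4, 5, 6, 7, 8, 9, 11, 12, 13}
Step 21: union(2, 11) -> already same set; set of 2 now {0, 1, 2, 4, 5, 6, 7, 8, 9, 11, 12, 13}
Step 22: union(4, 6) -> already same set; set of 4 now {0, 1, 2, 4, 5, 6, 7, 8, 9, 11, 12, 13}
Step 23: find(4) -> no change; set of 4 is {0, 1, 2, 4, 5, 6, 7, 8, 9, 11, 12, 13}
Component of 11: {0, 1, 2, 4, 5, 6, 7, 8, 9, 11, 12, 13}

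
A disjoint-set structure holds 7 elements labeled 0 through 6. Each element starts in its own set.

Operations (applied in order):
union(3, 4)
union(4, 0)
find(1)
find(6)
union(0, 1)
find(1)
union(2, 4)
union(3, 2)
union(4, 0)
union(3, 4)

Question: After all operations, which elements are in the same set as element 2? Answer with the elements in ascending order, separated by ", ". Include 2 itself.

Step 1: union(3, 4) -> merged; set of 3 now {3, 4}
Step 2: union(4, 0) -> merged; set of 4 now {0, 3, 4}
Step 3: find(1) -> no change; set of 1 is {1}
Step 4: find(6) -> no change; set of 6 is {6}
Step 5: union(0, 1) -> merged; set of 0 now {0, 1, 3, 4}
Step 6: find(1) -> no change; set of 1 is {0, 1, 3, 4}
Step 7: union(2, 4) -> merged; set of 2 now {0, 1, 2, 3, 4}
Step 8: union(3, 2) -> already same set; set of 3 now {0, 1, 2, 3, 4}
Step 9: union(4, 0) -> already same set; set of 4 now {0, 1, 2, 3, 4}
Step 10: union(3, 4) -> already same set; set of 3 now {0, 1, 2, 3, 4}
Component of 2: {0, 1, 2, 3, 4}

Answer: 0, 1, 2, 3, 4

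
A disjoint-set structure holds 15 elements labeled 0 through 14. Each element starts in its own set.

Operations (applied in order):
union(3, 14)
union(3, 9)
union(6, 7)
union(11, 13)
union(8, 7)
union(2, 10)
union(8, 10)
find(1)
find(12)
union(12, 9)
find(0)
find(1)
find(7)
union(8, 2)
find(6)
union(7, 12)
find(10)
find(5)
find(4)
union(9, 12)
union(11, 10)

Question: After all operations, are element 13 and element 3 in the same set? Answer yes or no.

Answer: yes

Derivation:
Step 1: union(3, 14) -> merged; set of 3 now {3, 14}
Step 2: union(3, 9) -> merged; set of 3 now {3, 9, 14}
Step 3: union(6, 7) -> merged; set of 6 now {6, 7}
Step 4: union(11, 13) -> merged; set of 11 now {11, 13}
Step 5: union(8, 7) -> merged; set of 8 now {6, 7, 8}
Step 6: union(2, 10) -> merged; set of 2 now {2, 10}
Step 7: union(8, 10) -> merged; set of 8 now {2, 6, 7, 8, 10}
Step 8: find(1) -> no change; set of 1 is {1}
Step 9: find(12) -> no change; set of 12 is {12}
Step 10: union(12, 9) -> merged; set of 12 now {3, 9, 12, 14}
Step 11: find(0) -> no change; set of 0 is {0}
Step 12: find(1) -> no change; set of 1 is {1}
Step 13: find(7) -> no change; set of 7 is {2, 6, 7, 8, 10}
Step 14: union(8, 2) -> already same set; set of 8 now {2, 6, 7, 8, 10}
Step 15: find(6) -> no change; set of 6 is {2, 6, 7, 8, 10}
Step 16: union(7, 12) -> merged; set of 7 now {2, 3, 6, 7, 8, 9, 10, 12, 14}
Step 17: find(10) -> no change; set of 10 is {2, 3, 6, 7, 8, 9, 10, 12, 14}
Step 18: find(5) -> no change; set of 5 is {5}
Step 19: find(4) -> no change; set of 4 is {4}
Step 20: union(9, 12) -> already same set; set of 9 now {2, 3, 6, 7, 8, 9, 10, 12, 14}
Step 21: union(11, 10) -> merged; set of 11 now {2, 3, 6, 7, 8, 9, 10, 11, 12, 13, 14}
Set of 13: {2, 3, 6, 7, 8, 9, 10, 11, 12, 13, 14}; 3 is a member.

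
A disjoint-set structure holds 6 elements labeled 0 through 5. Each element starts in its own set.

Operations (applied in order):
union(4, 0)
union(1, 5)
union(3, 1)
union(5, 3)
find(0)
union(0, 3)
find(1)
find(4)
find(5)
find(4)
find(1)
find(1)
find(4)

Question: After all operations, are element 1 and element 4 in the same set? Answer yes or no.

Step 1: union(4, 0) -> merged; set of 4 now {0, 4}
Step 2: union(1, 5) -> merged; set of 1 now {1, 5}
Step 3: union(3, 1) -> merged; set of 3 now {1, 3, 5}
Step 4: union(5, 3) -> already same set; set of 5 now {1, 3, 5}
Step 5: find(0) -> no change; set of 0 is {0, 4}
Step 6: union(0, 3) -> merged; set of 0 now {0, 1, 3, 4, 5}
Step 7: find(1) -> no change; set of 1 is {0, 1, 3, 4, 5}
Step 8: find(4) -> no change; set of 4 is {0, 1, 3, 4, 5}
Step 9: find(5) -> no change; set of 5 is {0, 1, 3, 4, 5}
Step 10: find(4) -> no change; set of 4 is {0, 1, 3, 4, 5}
Step 11: find(1) -> no change; set of 1 is {0, 1, 3, 4, 5}
Step 12: find(1) -> no change; set of 1 is {0, 1, 3, 4, 5}
Step 13: find(4) -> no change; set of 4 is {0, 1, 3, 4, 5}
Set of 1: {0, 1, 3, 4, 5}; 4 is a member.

Answer: yes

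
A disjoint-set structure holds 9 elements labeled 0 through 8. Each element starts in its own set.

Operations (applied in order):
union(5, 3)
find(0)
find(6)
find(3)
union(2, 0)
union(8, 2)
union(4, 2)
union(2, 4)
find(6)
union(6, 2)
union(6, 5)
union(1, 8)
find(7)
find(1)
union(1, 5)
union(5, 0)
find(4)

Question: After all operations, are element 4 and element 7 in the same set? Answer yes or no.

Step 1: union(5, 3) -> merged; set of 5 now {3, 5}
Step 2: find(0) -> no change; set of 0 is {0}
Step 3: find(6) -> no change; set of 6 is {6}
Step 4: find(3) -> no change; set of 3 is {3, 5}
Step 5: union(2, 0) -> merged; set of 2 now {0, 2}
Step 6: union(8, 2) -> merged; set of 8 now {0, 2, 8}
Step 7: union(4, 2) -> merged; set of 4 now {0, 2, 4, 8}
Step 8: union(2, 4) -> already same set; set of 2 now {0, 2, 4, 8}
Step 9: find(6) -> no change; set of 6 is {6}
Step 10: union(6, 2) -> merged; set of 6 now {0, 2, 4, 6, 8}
Step 11: union(6, 5) -> merged; set of 6 now {0, 2, 3, 4, 5, 6, 8}
Step 12: union(1, 8) -> merged; set of 1 now {0, 1, 2, 3, 4, 5, 6, 8}
Step 13: find(7) -> no change; set of 7 is {7}
Step 14: find(1) -> no change; set of 1 is {0, 1, 2, 3, 4, 5, 6, 8}
Step 15: union(1, 5) -> already same set; set of 1 now {0, 1, 2, 3, 4, 5, 6, 8}
Step 16: union(5, 0) -> already same set; set of 5 now {0, 1, 2, 3, 4, 5, 6, 8}
Step 17: find(4) -> no change; set of 4 is {0, 1, 2, 3, 4, 5, 6, 8}
Set of 4: {0, 1, 2, 3, 4, 5, 6, 8}; 7 is not a member.

Answer: no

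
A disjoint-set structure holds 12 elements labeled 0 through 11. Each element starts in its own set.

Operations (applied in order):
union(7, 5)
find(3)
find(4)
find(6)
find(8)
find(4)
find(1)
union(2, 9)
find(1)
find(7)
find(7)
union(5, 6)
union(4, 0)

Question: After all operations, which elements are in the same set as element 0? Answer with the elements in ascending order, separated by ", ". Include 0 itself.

Step 1: union(7, 5) -> merged; set of 7 now {5, 7}
Step 2: find(3) -> no change; set of 3 is {3}
Step 3: find(4) -> no change; set of 4 is {4}
Step 4: find(6) -> no change; set of 6 is {6}
Step 5: find(8) -> no change; set of 8 is {8}
Step 6: find(4) -> no change; set of 4 is {4}
Step 7: find(1) -> no change; set of 1 is {1}
Step 8: union(2, 9) -> merged; set of 2 now {2, 9}
Step 9: find(1) -> no change; set of 1 is {1}
Step 10: find(7) -> no change; set of 7 is {5, 7}
Step 11: find(7) -> no change; set of 7 is {5, 7}
Step 12: union(5, 6) -> merged; set of 5 now {5, 6, 7}
Step 13: union(4, 0) -> merged; set of 4 now {0, 4}
Component of 0: {0, 4}

Answer: 0, 4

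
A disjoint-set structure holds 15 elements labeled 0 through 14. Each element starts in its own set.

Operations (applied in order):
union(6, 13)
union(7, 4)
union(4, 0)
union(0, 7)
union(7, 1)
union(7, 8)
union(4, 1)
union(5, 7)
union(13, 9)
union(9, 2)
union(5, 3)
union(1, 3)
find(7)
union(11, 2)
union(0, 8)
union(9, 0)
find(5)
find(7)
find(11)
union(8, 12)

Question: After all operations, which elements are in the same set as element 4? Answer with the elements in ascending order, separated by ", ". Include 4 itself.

Step 1: union(6, 13) -> merged; set of 6 now {6, 13}
Step 2: union(7, 4) -> merged; set of 7 now {4, 7}
Step 3: union(4, 0) -> merged; set of 4 now {0, 4, 7}
Step 4: union(0, 7) -> already same set; set of 0 now {0, 4, 7}
Step 5: union(7, 1) -> merged; set of 7 now {0, 1, 4, 7}
Step 6: union(7, 8) -> merged; set of 7 now {0, 1, 4, 7, 8}
Step 7: union(4, 1) -> already same set; set of 4 now {0, 1, 4, 7, 8}
Step 8: union(5, 7) -> merged; set of 5 now {0, 1, 4, 5, 7, 8}
Step 9: union(13, 9) -> merged; set of 13 now {6, 9, 13}
Step 10: union(9, 2) -> merged; set of 9 now {2, 6, 9, 13}
Step 11: union(5, 3) -> merged; set of 5 now {0, 1, 3, 4, 5, 7, 8}
Step 12: union(1, 3) -> already same set; set of 1 now {0, 1, 3, 4, 5, 7, 8}
Step 13: find(7) -> no change; set of 7 is {0, 1, 3, 4, 5, 7, 8}
Step 14: union(11, 2) -> merged; set of 11 now {2, 6, 9, 11, 13}
Step 15: union(0, 8) -> already same set; set of 0 now {0, 1, 3, 4, 5, 7, 8}
Step 16: union(9, 0) -> merged; set of 9 now {0, 1, 2, 3, 4, 5, 6, 7, 8, 9, 11, 13}
Step 17: find(5) -> no change; set of 5 is {0, 1, 2, 3, 4, 5, 6, 7, 8, 9, 11, 13}
Step 18: find(7) -> no change; set of 7 is {0, 1, 2, 3, 4, 5, 6, 7, 8, 9, 11, 13}
Step 19: find(11) -> no change; set of 11 is {0, 1, 2, 3, 4, 5, 6, 7, 8, 9, 11, 13}
Step 20: union(8, 12) -> merged; set of 8 now {0, 1, 2, 3, 4, 5, 6, 7, 8, 9, 11, 12, 13}
Component of 4: {0, 1, 2, 3, 4, 5, 6, 7, 8, 9, 11, 12, 13}

Answer: 0, 1, 2, 3, 4, 5, 6, 7, 8, 9, 11, 12, 13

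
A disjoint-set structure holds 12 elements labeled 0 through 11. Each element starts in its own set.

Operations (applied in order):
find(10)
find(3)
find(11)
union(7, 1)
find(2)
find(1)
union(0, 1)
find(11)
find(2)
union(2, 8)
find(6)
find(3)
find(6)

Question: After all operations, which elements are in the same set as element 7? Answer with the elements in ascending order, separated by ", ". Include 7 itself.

Answer: 0, 1, 7

Derivation:
Step 1: find(10) -> no change; set of 10 is {10}
Step 2: find(3) -> no change; set of 3 is {3}
Step 3: find(11) -> no change; set of 11 is {11}
Step 4: union(7, 1) -> merged; set of 7 now {1, 7}
Step 5: find(2) -> no change; set of 2 is {2}
Step 6: find(1) -> no change; set of 1 is {1, 7}
Step 7: union(0, 1) -> merged; set of 0 now {0, 1, 7}
Step 8: find(11) -> no change; set of 11 is {11}
Step 9: find(2) -> no change; set of 2 is {2}
Step 10: union(2, 8) -> merged; set of 2 now {2, 8}
Step 11: find(6) -> no change; set of 6 is {6}
Step 12: find(3) -> no change; set of 3 is {3}
Step 13: find(6) -> no change; set of 6 is {6}
Component of 7: {0, 1, 7}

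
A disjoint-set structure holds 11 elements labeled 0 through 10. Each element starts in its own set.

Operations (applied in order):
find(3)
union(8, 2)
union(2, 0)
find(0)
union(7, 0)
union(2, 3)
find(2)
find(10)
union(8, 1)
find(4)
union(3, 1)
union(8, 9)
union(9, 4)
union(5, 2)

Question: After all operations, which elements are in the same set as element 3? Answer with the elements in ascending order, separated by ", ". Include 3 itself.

Step 1: find(3) -> no change; set of 3 is {3}
Step 2: union(8, 2) -> merged; set of 8 now {2, 8}
Step 3: union(2, 0) -> merged; set of 2 now {0, 2, 8}
Step 4: find(0) -> no change; set of 0 is {0, 2, 8}
Step 5: union(7, 0) -> merged; set of 7 now {0, 2, 7, 8}
Step 6: union(2, 3) -> merged; set of 2 now {0, 2, 3, 7, 8}
Step 7: find(2) -> no change; set of 2 is {0, 2, 3, 7, 8}
Step 8: find(10) -> no change; set of 10 is {10}
Step 9: union(8, 1) -> merged; set of 8 now {0, 1, 2, 3, 7, 8}
Step 10: find(4) -> no change; set of 4 is {4}
Step 11: union(3, 1) -> already same set; set of 3 now {0, 1, 2, 3, 7, 8}
Step 12: union(8, 9) -> merged; set of 8 now {0, 1, 2, 3, 7, 8, 9}
Step 13: union(9, 4) -> merged; set of 9 now {0, 1, 2, 3, 4, 7, 8, 9}
Step 14: union(5, 2) -> merged; set of 5 now {0, 1, 2, 3, 4, 5, 7, 8, 9}
Component of 3: {0, 1, 2, 3, 4, 5, 7, 8, 9}

Answer: 0, 1, 2, 3, 4, 5, 7, 8, 9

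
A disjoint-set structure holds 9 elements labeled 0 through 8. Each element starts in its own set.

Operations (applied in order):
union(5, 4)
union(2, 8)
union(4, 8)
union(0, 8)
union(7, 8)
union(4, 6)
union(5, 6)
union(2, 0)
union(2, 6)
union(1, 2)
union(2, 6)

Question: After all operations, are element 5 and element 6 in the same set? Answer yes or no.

Answer: yes

Derivation:
Step 1: union(5, 4) -> merged; set of 5 now {4, 5}
Step 2: union(2, 8) -> merged; set of 2 now {2, 8}
Step 3: union(4, 8) -> merged; set of 4 now {2, 4, 5, 8}
Step 4: union(0, 8) -> merged; set of 0 now {0, 2, 4, 5, 8}
Step 5: union(7, 8) -> merged; set of 7 now {0, 2, 4, 5, 7, 8}
Step 6: union(4, 6) -> merged; set of 4 now {0, 2, 4, 5, 6, 7, 8}
Step 7: union(5, 6) -> already same set; set of 5 now {0, 2, 4, 5, 6, 7, 8}
Step 8: union(2, 0) -> already same set; set of 2 now {0, 2, 4, 5, 6, 7, 8}
Step 9: union(2, 6) -> already same set; set of 2 now {0, 2, 4, 5, 6, 7, 8}
Step 10: union(1, 2) -> merged; set of 1 now {0, 1, 2, 4, 5, 6, 7, 8}
Step 11: union(2, 6) -> already same set; set of 2 now {0, 1, 2, 4, 5, 6, 7, 8}
Set of 5: {0, 1, 2, 4, 5, 6, 7, 8}; 6 is a member.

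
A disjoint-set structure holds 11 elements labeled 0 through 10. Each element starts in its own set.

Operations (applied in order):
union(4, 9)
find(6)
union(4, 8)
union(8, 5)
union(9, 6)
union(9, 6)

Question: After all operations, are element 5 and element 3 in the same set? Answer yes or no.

Answer: no

Derivation:
Step 1: union(4, 9) -> merged; set of 4 now {4, 9}
Step 2: find(6) -> no change; set of 6 is {6}
Step 3: union(4, 8) -> merged; set of 4 now {4, 8, 9}
Step 4: union(8, 5) -> merged; set of 8 now {4, 5, 8, 9}
Step 5: union(9, 6) -> merged; set of 9 now {4, 5, 6, 8, 9}
Step 6: union(9, 6) -> already same set; set of 9 now {4, 5, 6, 8, 9}
Set of 5: {4, 5, 6, 8, 9}; 3 is not a member.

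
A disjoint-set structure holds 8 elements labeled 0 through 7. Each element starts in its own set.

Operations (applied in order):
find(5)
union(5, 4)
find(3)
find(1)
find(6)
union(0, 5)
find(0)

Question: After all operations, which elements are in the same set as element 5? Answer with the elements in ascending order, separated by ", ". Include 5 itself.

Step 1: find(5) -> no change; set of 5 is {5}
Step 2: union(5, 4) -> merged; set of 5 now {4, 5}
Step 3: find(3) -> no change; set of 3 is {3}
Step 4: find(1) -> no change; set of 1 is {1}
Step 5: find(6) -> no change; set of 6 is {6}
Step 6: union(0, 5) -> merged; set of 0 now {0, 4, 5}
Step 7: find(0) -> no change; set of 0 is {0, 4, 5}
Component of 5: {0, 4, 5}

Answer: 0, 4, 5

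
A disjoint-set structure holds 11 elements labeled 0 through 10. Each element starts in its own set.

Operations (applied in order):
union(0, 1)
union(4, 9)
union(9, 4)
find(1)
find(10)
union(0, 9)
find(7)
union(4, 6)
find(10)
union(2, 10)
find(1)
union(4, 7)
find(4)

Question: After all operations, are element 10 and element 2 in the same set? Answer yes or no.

Step 1: union(0, 1) -> merged; set of 0 now {0, 1}
Step 2: union(4, 9) -> merged; set of 4 now {4, 9}
Step 3: union(9, 4) -> already same set; set of 9 now {4, 9}
Step 4: find(1) -> no change; set of 1 is {0, 1}
Step 5: find(10) -> no change; set of 10 is {10}
Step 6: union(0, 9) -> merged; set of 0 now {0, 1, 4, 9}
Step 7: find(7) -> no change; set of 7 is {7}
Step 8: union(4, 6) -> merged; set of 4 now {0, 1, 4, 6, 9}
Step 9: find(10) -> no change; set of 10 is {10}
Step 10: union(2, 10) -> merged; set of 2 now {2, 10}
Step 11: find(1) -> no change; set of 1 is {0, 1, 4, 6, 9}
Step 12: union(4, 7) -> merged; set of 4 now {0, 1, 4, 6, 7, 9}
Step 13: find(4) -> no change; set of 4 is {0, 1, 4, 6, 7, 9}
Set of 10: {2, 10}; 2 is a member.

Answer: yes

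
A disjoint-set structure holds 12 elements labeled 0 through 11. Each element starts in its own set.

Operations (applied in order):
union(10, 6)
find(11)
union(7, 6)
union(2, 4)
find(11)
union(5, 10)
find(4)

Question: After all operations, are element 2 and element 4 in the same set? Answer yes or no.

Answer: yes

Derivation:
Step 1: union(10, 6) -> merged; set of 10 now {6, 10}
Step 2: find(11) -> no change; set of 11 is {11}
Step 3: union(7, 6) -> merged; set of 7 now {6, 7, 10}
Step 4: union(2, 4) -> merged; set of 2 now {2, 4}
Step 5: find(11) -> no change; set of 11 is {11}
Step 6: union(5, 10) -> merged; set of 5 now {5, 6, 7, 10}
Step 7: find(4) -> no change; set of 4 is {2, 4}
Set of 2: {2, 4}; 4 is a member.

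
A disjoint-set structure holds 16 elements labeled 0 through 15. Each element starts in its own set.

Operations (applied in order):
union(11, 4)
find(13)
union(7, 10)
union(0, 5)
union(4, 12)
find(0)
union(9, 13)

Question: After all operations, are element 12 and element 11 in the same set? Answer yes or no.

Answer: yes

Derivation:
Step 1: union(11, 4) -> merged; set of 11 now {4, 11}
Step 2: find(13) -> no change; set of 13 is {13}
Step 3: union(7, 10) -> merged; set of 7 now {7, 10}
Step 4: union(0, 5) -> merged; set of 0 now {0, 5}
Step 5: union(4, 12) -> merged; set of 4 now {4, 11, 12}
Step 6: find(0) -> no change; set of 0 is {0, 5}
Step 7: union(9, 13) -> merged; set of 9 now {9, 13}
Set of 12: {4, 11, 12}; 11 is a member.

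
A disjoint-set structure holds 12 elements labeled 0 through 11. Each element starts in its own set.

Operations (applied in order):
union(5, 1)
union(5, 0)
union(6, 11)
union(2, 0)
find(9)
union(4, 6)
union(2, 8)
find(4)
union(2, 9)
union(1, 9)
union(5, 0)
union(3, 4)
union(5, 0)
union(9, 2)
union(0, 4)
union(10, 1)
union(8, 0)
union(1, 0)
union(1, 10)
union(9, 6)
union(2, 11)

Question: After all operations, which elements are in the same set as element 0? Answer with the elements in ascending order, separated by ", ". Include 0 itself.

Step 1: union(5, 1) -> merged; set of 5 now {1, 5}
Step 2: union(5, 0) -> merged; set of 5 now {0, 1, 5}
Step 3: union(6, 11) -> merged; set of 6 now {6, 11}
Step 4: union(2, 0) -> merged; set of 2 now {0, 1, 2, 5}
Step 5: find(9) -> no change; set of 9 is {9}
Step 6: union(4, 6) -> merged; set of 4 now {4, 6, 11}
Step 7: union(2, 8) -> merged; set of 2 now {0, 1, 2, 5, 8}
Step 8: find(4) -> no change; set of 4 is {4, 6, 11}
Step 9: union(2, 9) -> merged; set of 2 now {0, 1, 2, 5, 8, 9}
Step 10: union(1, 9) -> already same set; set of 1 now {0, 1, 2, 5, 8, 9}
Step 11: union(5, 0) -> already same set; set of 5 now {0, 1, 2, 5, 8, 9}
Step 12: union(3, 4) -> merged; set of 3 now {3, 4, 6, 11}
Step 13: union(5, 0) -> already same set; set of 5 now {0, 1, 2, 5, 8, 9}
Step 14: union(9, 2) -> already same set; set of 9 now {0, 1, 2, 5, 8, 9}
Step 15: union(0, 4) -> merged; set of 0 now {0, 1, 2, 3, 4, 5, 6, 8, 9, 11}
Step 16: union(10, 1) -> merged; set of 10 now {0, 1, 2, 3, 4, 5, 6, 8, 9, 10, 11}
Step 17: union(8, 0) -> already same set; set of 8 now {0, 1, 2, 3, 4, 5, 6, 8, 9, 10, 11}
Step 18: union(1, 0) -> already same set; set of 1 now {0, 1, 2, 3, 4, 5, 6, 8, 9, 10, 11}
Step 19: union(1, 10) -> already same set; set of 1 now {0, 1, 2, 3, 4, 5, 6, 8, 9, 10, 11}
Step 20: union(9, 6) -> already same set; set of 9 now {0, 1, 2, 3, 4, 5, 6, 8, 9, 10, 11}
Step 21: union(2, 11) -> already same set; set of 2 now {0, 1, 2, 3, 4, 5, 6, 8, 9, 10, 11}
Component of 0: {0, 1, 2, 3, 4, 5, 6, 8, 9, 10, 11}

Answer: 0, 1, 2, 3, 4, 5, 6, 8, 9, 10, 11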